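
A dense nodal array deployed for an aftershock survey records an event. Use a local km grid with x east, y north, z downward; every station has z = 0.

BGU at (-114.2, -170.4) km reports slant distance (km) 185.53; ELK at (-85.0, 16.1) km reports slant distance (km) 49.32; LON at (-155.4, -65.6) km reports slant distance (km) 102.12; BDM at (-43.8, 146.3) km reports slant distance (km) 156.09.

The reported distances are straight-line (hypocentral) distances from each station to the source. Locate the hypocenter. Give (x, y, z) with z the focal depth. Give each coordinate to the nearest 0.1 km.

Each station gives a sphere (x−x_i)² + (y−y_i)² + z² = d_i² (stations at z=0).
Subtracting the BGU sphere from ELK and LON: z² cancels, leaving linear equations in x and y:
58.4 x + 373.0 y = -2604.67
-82.4 x + 209.6 y = 10367.61
Solving: x ≈ -102.687, y ≈ 9.094 km (keep extra digits for the depth step; rounded: -102.7, 9.1).
Then from the BGU sphere: z² = 185.53² − (x + 114.2)² − (y + 170.4)² with x = -102.687, y = 9.094, so z ≈ 45.505 ≈ 45.5 km.
Check against BDM (with the unrounded solution): distance 156.09 ≈ 156.09 km. ✓

x ≈ -102.7 km, y ≈ 9.1 km, depth ≈ 45.5 km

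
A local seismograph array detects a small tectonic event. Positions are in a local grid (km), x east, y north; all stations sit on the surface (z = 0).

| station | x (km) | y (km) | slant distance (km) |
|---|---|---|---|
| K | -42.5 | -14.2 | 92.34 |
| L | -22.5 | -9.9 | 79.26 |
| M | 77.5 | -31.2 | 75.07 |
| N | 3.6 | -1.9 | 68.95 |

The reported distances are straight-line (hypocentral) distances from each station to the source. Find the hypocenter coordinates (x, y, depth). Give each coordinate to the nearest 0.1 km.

(28.1, -32.9, 56.5)

Each station gives a sphere (x−x_i)² + (y−y_i)² + z² = d_i² (stations at z=0).
Subtracting the K sphere from L and M: z² cancels, leaving linear equations in x and y:
40.0 x + 8.6 y = 840.90
240.0 x − 34.0 y = 7862.97
Solving: x ≈ 28.099, y ≈ -32.916 km (keep extra digits for the depth step; rounded: 28.1, -32.9).
Then from the K sphere: z² = 92.34² − (x + 42.5)² − (y + 14.2)² with x = 28.099, y = -32.916, so z ≈ 56.499 ≈ 56.5 km.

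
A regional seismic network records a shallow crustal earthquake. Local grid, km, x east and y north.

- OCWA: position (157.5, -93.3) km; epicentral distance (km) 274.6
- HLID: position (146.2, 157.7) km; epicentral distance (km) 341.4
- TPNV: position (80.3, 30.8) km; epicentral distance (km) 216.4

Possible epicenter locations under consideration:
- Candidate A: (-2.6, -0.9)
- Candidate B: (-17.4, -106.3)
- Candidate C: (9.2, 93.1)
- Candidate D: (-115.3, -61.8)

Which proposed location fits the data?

Candidate D

For each candidate, compare |candidate − station| to the reported distance:
Candidate A: residuals OCWA 89.7, HLID 123.9, TPNV 127.6 → max 127.6 km
Candidate B: residuals OCWA 99.2, HLID 30.8, TPNV 48.1 → max 99.2 km
Candidate C: residuals OCWA 36.4, HLID 189.9, TPNV 121.9 → max 189.9 km
Candidate D: residuals OCWA 0.0, HLID 0.0, TPNV 0.0 → max 0.0 km
Only Candidate D has all residuals ≈ 0.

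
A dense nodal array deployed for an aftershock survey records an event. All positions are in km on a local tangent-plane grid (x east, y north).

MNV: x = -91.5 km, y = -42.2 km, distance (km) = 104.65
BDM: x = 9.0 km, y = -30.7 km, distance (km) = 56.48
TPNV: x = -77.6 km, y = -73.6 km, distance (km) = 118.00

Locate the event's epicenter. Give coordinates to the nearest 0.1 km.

x ≈ -9.4 km, y ≈ 22.7 km

Circle about each station: (x + 91.5)² + (y + 42.2)² = 104.65²; (x − 9.0)² + (y + 30.7)² = 56.48²; (x + 77.6)² + (y + 73.6)² = 118.00².
Subtracting pairs of circle equations eliminates x²+y² and gives linear equations (the radical axes):
201.0 x + 23.0 y = -1367.97
27.8 x − 62.8 y = -1686.75
Solving the 2×2 system: x ≈ -9.4, y ≈ 22.7 km.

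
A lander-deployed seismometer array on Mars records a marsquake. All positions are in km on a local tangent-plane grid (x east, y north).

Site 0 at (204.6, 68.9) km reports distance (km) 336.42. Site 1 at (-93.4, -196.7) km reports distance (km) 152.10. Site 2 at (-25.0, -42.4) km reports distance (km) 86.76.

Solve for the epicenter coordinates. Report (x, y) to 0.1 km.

-111.7 km east, -45.7 km north

Circle about each station: (x − 204.6)² + (y − 68.9)² = 336.42²; (x + 93.4)² + (y + 196.7)² = 152.10²; (x + 25.0)² + (y + 42.4)² = 86.76².
Subtracting pairs of circle equations eliminates x²+y² and gives linear equations (the radical axes):
-596.0 x − 531.2 y = 90850.09
-459.2 x − 222.6 y = 61465.51
Solving the 2×2 system: x ≈ -111.7, y ≈ -45.7 km.
Check against Site 0 (with the unrounded x, y): √((x − 204.6)²+(y − 68.9)²) = 336.42 ≈ 336.42 km. ✓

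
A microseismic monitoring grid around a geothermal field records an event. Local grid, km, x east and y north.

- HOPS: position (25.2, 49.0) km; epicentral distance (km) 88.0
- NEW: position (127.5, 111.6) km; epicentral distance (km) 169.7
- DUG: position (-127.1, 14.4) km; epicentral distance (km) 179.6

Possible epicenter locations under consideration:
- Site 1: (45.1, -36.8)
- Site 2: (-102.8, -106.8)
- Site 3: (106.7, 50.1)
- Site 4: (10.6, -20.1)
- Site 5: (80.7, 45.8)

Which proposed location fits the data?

For each candidate, compare |candidate − station| to the reported distance:
Site 1: residuals HOPS 0.1, NEW 0.0, DUG 0.1 → max 0.1 km
Site 2: residuals HOPS 113.6, NEW 147.7, DUG 56.0 → max 147.7 km
Site 3: residuals HOPS 6.5, NEW 104.8, DUG 56.9 → max 104.8 km
Site 4: residuals HOPS 17.4, NEW 6.4, DUG 37.6 → max 37.6 km
Site 5: residuals HOPS 32.4, NEW 89.0, DUG 30.6 → max 89.0 km
Only Site 1 has all residuals ≈ 0.

Site 1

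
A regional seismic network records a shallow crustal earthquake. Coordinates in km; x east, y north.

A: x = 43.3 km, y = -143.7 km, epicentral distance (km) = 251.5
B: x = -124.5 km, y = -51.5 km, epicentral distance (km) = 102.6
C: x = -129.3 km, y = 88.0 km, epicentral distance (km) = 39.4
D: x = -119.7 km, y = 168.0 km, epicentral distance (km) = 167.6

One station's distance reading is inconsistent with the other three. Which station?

Solve using three stations at a time. Using A, B, C (subtract circle equations pairwise → linear system) gives (x, y) ≈ (-116.2, 50.8).
Distances from that point to each station vs reported:
  A: calculated 251.5 vs reported 251.5 → residual 0.0 km
  B: calculated 102.6 vs reported 102.6 → residual 0.0 km
  C: calculated 39.5 vs reported 39.4 → residual 0.1 km
  D: calculated 117.3 vs reported 167.6 → residual 50.3 km
A, B, C are mutually consistent (residuals ≈ 0); D is off by 50.3 km.

D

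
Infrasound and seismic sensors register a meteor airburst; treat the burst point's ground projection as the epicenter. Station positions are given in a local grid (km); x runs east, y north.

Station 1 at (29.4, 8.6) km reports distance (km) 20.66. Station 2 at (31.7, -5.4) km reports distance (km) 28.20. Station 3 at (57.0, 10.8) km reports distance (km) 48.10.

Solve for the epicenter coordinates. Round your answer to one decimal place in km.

x ≈ 8.9 km, y ≈ 11.2 km

Circle about each station: (x − 29.4)² + (y − 8.6)² = 20.66²; (x − 31.7)² + (y + 5.4)² = 28.20²; (x − 57.0)² + (y − 10.8)² = 48.10².
Subtracting pairs of circle equations eliminates x²+y² and gives linear equations (the radical axes):
4.6 x − 28.0 y = -272.67
55.2 x + 4.4 y = 540.55
Solving the 2×2 system: x ≈ 8.9, y ≈ 11.2 km.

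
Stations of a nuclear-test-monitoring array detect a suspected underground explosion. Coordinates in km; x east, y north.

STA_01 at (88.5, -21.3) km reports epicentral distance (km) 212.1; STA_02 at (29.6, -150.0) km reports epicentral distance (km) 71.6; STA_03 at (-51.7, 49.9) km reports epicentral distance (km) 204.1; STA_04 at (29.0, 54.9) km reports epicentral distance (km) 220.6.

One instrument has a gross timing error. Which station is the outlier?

STA_01

Solve using three stations at a time. Using STA_02, STA_03, STA_04 (subtract circle equations pairwise → linear system) gives (x, y) ≈ (-42.0, -154.0).
Distances from that point to each station vs reported:
  STA_01: calculated 186.1 vs reported 212.1 → residual 26.0 km
  STA_02: calculated 71.7 vs reported 71.6 → residual 0.1 km
  STA_03: calculated 204.1 vs reported 204.1 → residual 0.0 km
  STA_04: calculated 220.6 vs reported 220.6 → residual 0.0 km
STA_02, STA_03, STA_04 are mutually consistent (residuals ≈ 0); STA_01 is off by 26.0 km.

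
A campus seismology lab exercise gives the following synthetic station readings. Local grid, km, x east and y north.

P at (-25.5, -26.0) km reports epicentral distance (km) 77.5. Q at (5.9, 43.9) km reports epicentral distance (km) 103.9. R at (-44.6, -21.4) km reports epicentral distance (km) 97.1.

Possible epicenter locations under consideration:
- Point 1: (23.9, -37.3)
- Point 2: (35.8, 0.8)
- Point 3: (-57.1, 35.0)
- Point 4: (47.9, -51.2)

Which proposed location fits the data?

For each candidate, compare |candidate − station| to the reported distance:
Point 1: residuals P 26.8, Q 20.7, R 26.8 → max 26.8 km
Point 2: residuals P 10.6, Q 51.4, R 13.7 → max 51.4 km
Point 3: residuals P 8.8, Q 40.3, R 39.3 → max 40.3 km
Point 4: residuals P 0.1, Q 0.1, R 0.1 → max 0.1 km
Only Point 4 has all residuals ≈ 0.

Point 4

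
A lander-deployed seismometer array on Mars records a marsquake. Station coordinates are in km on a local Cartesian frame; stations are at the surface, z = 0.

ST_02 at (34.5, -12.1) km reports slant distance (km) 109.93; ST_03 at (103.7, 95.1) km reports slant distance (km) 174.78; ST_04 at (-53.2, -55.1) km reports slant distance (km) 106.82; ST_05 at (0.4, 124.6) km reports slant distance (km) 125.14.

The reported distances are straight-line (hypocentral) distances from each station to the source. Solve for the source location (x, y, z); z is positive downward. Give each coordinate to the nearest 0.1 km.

Each station gives a sphere (x−x_i)² + (y−y_i)² + z² = d_i² (stations at z=0).
Subtracting the ST_02 sphere from ST_03 and ST_04: z² cancels, leaving linear equations in x and y:
138.4 x + 214.4 y = -2.40
-175.4 x − 86.0 y = 5203.68
Solving: x ≈ -43.398, y ≈ 28.003 km (keep extra digits for the depth step; rounded: -43.4, 28.0).
Then from the ST_02 sphere: z² = 109.93² − (x − 34.5)² − (y + 12.1)² with x = -43.398, y = 28.003, so z ≈ 66.395 ≈ 66.4 km.

(-43.4, 28.0, 66.4)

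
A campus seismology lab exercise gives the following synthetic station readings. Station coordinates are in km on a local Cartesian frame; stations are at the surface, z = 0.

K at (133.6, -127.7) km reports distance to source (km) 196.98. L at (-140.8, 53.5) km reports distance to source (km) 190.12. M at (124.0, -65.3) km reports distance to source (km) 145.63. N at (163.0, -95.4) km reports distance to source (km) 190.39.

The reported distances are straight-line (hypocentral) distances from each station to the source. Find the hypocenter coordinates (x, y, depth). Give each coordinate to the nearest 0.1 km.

Each station gives a sphere (x−x_i)² + (y−y_i)² + z² = d_i² (stations at z=0).
Subtracting the K sphere from L and M: z² cancels, leaving linear equations in x and y:
-548.8 x + 362.4 y = -8813.85
-19.2 x + 124.8 y = 3076.86
Solving: x ≈ 35.998, y ≈ 30.192 km (keep extra digits for the depth step; rounded: 36.0, 30.2).
Then from the K sphere: z² = 196.98² − (x − 133.6)² − (y + 127.7)² with x = 35.998, y = 30.192, so z ≈ 65.917 ≈ 65.9 km.

x ≈ 36.0 km, y ≈ 30.2 km, depth ≈ 65.9 km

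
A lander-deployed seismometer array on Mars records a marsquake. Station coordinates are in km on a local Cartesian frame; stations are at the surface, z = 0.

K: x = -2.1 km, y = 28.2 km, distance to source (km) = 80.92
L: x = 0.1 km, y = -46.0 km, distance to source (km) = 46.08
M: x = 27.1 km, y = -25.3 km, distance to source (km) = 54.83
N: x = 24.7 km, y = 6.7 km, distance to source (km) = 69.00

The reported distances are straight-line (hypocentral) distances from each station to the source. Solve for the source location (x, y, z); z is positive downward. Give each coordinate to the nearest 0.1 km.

x ≈ -0.4 km, y ≈ -38.7 km, depth ≈ 45.5 km

Each station gives a sphere (x−x_i)² + (y−y_i)² + z² = d_i² (stations at z=0).
Subtracting the K sphere from L and M: z² cancels, leaving linear equations in x and y:
4.4 x − 148.4 y = 5741.04
58.4 x − 107.0 y = 4116.57
Solving: x ≈ -0.414, y ≈ -38.699 km (keep extra digits for the depth step; rounded: -0.4, -38.7).
Then from the K sphere: z² = 80.92² − (x + 2.1)² − (y − 28.2)² with x = -0.414, y = -38.699, so z ≈ 45.494 ≈ 45.5 km.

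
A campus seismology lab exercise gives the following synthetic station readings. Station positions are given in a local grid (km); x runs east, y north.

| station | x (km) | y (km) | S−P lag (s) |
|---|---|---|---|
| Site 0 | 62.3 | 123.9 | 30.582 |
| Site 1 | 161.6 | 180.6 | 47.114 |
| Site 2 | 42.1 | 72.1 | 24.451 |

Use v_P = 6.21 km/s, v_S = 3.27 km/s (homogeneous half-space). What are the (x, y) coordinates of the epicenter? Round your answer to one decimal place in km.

Distance from S−P lag: d = Δt · v_P v_S / (v_P − v_S) = Δt · (6.21·3.27)/(6.21−3.27) ≈ 6.9070·Δt.
So d_Site 0 = 211.23, d_Site 1 = 325.42, d_Site 2 = 168.88 km.
Circle about each station: (x − 62.3)² + (y − 123.9)² = 211.23²; (x − 161.6)² + (y − 180.6)² = 325.42²; (x − 42.1)² + (y − 72.1)² = 168.88².
Subtracting the Site 0 equation from the Site 1 and Site 2 equations removes the quadratic terms:
198.6 x + 113.4 y = -21781.64
-40.4 x − 103.6 y = 3835.98
Solving the 2×2 system: x ≈ -113.9, y ≈ 7.4 km.

x ≈ -113.9 km, y ≈ 7.4 km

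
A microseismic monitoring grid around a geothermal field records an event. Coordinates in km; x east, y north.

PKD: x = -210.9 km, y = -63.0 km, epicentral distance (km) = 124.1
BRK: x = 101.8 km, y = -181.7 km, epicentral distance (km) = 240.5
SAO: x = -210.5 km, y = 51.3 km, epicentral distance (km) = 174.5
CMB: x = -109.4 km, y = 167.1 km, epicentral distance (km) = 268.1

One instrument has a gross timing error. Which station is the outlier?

PKD

Solve using three stations at a time. Using BRK, SAO, CMB (subtract circle equations pairwise → linear system) gives (x, y) ≈ (-124.6, -100.6).
Distances from that point to each station vs reported:
  PKD: calculated 94.1 vs reported 124.1 → residual 30.0 km
  BRK: calculated 240.5 vs reported 240.5 → residual 0.0 km
  SAO: calculated 174.5 vs reported 174.5 → residual 0.0 km
  CMB: calculated 268.1 vs reported 268.1 → residual 0.0 km
BRK, SAO, CMB are mutually consistent (residuals ≈ 0); PKD is off by 30.0 km.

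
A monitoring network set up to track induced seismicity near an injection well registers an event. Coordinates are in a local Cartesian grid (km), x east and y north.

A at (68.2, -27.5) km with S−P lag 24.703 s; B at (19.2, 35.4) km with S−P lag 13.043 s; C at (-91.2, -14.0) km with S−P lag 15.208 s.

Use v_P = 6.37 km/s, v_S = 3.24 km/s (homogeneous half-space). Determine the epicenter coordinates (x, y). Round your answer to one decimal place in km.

Distance from S−P lag: d = Δt · v_P v_S / (v_P − v_S) = Δt · (6.37·3.24)/(6.37−3.24) ≈ 6.5939·Δt.
So d_A = 162.89, d_B = 86.00, d_C = 100.28 km.
Circle about each station: (x − 68.2)² + (y + 27.5)² = 162.89²; (x − 19.2)² + (y − 35.4)² = 86.00²; (x + 91.2)² + (y + 14.0)² = 100.28².
Subtracting pairs of circle equations eliminates x²+y² and gives linear equations (the radical axes):
-98.0 x + 125.8 y = 15351.46
-318.8 x + 27.0 y = 19583.02
Solving the 2×2 system: x ≈ -54.7, y ≈ 79.4 km.

(-54.7, 79.4)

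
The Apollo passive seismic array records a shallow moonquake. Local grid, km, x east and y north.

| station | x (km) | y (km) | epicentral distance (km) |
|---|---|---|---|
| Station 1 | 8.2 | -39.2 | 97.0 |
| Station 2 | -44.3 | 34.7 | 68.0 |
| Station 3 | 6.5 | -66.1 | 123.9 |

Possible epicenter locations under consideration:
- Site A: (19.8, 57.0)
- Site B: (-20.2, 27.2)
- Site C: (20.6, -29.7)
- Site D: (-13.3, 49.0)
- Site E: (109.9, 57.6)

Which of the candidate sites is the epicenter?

Site A

For each candidate, compare |candidate − station| to the reported distance:
Site A: residuals Station 1 0.1, Station 2 0.1, Station 3 0.1 → max 0.1 km
Site B: residuals Station 1 24.8, Station 2 42.8, Station 3 26.9 → max 42.8 km
Site C: residuals Station 1 81.4, Station 2 23.4, Station 3 84.9 → max 84.9 km
Site D: residuals Station 1 6.2, Station 2 33.9, Station 3 7.1 → max 33.9 km
Site E: residuals Station 1 43.4, Station 2 87.9, Station 3 37.3 → max 87.9 km
Only Site A has all residuals ≈ 0.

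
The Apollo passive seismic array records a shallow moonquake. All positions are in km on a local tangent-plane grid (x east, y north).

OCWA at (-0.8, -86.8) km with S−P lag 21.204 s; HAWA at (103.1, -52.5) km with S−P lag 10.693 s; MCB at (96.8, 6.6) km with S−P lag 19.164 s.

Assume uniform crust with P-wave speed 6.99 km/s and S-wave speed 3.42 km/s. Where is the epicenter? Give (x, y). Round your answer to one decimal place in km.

138.4 km east, -114.8 km north

Distance from S−P lag: d = Δt · v_P v_S / (v_P − v_S) = Δt · (6.99·3.42)/(6.99−3.42) ≈ 6.6963·Δt.
So d_OCWA = 141.99, d_HAWA = 71.60, d_MCB = 128.33 km.
Circle about each station: (x + 0.8)² + (y + 86.8)² = 141.99²; (x − 103.1)² + (y + 52.5)² = 71.60²; (x − 96.8)² + (y − 6.6)² = 128.33².
Subtracting the OCWA equation from the HAWA and MCB equations removes the quadratic terms:
207.8 x + 68.6 y = 20885.58
195.2 x + 186.8 y = 5571.49
Solving the 2×2 system: x ≈ 138.4, y ≈ -114.8 km.
Check against OCWA (with the unrounded x, y): √((x + 0.8)²+(y + 86.8)²) = 142.00 ≈ 141.99 km. ✓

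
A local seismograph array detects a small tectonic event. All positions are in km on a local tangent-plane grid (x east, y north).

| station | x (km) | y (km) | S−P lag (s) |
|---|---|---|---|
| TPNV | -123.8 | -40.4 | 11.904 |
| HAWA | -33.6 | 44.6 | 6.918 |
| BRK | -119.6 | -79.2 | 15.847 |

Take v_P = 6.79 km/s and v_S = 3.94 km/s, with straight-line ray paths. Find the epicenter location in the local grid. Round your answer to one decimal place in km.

x ≈ -94.4 km, y ≈ 67.4 km

Distance from S−P lag: d = Δt · v_P v_S / (v_P − v_S) = Δt · (6.79·3.94)/(6.79−3.94) ≈ 9.3869·Δt.
So d_TPNV = 111.74, d_HAWA = 64.94, d_BRK = 148.75 km.
Circle about each station: (x + 123.8)² + (y + 40.4)² = 111.74²; (x + 33.6)² + (y − 44.6)² = 64.94²; (x + 119.6)² + (y + 79.2)² = 148.75².
Subtracting the TPNV equation from the HAWA and BRK equations removes the quadratic terms:
180.4 x + 170.0 y = -5571.86
8.4 x − 77.6 y = -6022.53
Solving the 2×2 system: x ≈ -94.4, y ≈ 67.4 km.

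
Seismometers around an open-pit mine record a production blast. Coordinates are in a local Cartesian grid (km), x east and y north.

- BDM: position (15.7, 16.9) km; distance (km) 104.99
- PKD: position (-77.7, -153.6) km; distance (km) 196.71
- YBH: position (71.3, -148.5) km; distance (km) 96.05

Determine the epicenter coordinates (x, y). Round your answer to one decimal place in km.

(92.4, -54.8)

Circle about each station: (x − 15.7)² + (y − 16.9)² = 104.99²; (x + 77.7)² + (y + 153.6)² = 196.71²; (x − 71.3)² + (y + 148.5)² = 96.05².
Subtracting the BDM equation from the PKD and YBH equations removes the quadratic terms:
-186.8 x − 341.0 y = 1426.23
111.2 x − 330.8 y = 28401.14
Solving the 2×2 system: x ≈ 92.4, y ≈ -54.8 km.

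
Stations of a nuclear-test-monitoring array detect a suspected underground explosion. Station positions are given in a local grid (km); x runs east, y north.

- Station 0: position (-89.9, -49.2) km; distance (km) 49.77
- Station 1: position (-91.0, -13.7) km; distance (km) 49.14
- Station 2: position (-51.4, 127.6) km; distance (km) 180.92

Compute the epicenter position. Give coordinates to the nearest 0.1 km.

Circle about each station: (x + 89.9)² + (y + 49.2)² = 49.77²; (x + 91.0)² + (y + 13.7)² = 49.14²; (x + 51.4)² + (y − 127.6)² = 180.92².
Subtracting the Station 0 equation from the Station 1 and Station 2 equations removes the quadratic terms:
-2.2 x + 71.0 y = -1971.65
77.0 x + 353.6 y = -21833.92
Solving the 2×2 system: x ≈ -136.6, y ≈ -32.0 km.

x ≈ -136.6 km, y ≈ -32.0 km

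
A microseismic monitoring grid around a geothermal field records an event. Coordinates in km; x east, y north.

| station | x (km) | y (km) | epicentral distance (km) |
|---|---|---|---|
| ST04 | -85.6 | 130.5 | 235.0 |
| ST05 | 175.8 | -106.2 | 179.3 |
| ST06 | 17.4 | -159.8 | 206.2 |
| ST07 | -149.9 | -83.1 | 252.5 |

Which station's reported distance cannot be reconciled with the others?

Solve using three stations at a time. Using ST05, ST06, ST07 (subtract circle equations pairwise → linear system) gives (x, y) ≈ (71.0, 39.4).
Distances from that point to each station vs reported:
  ST04: calculated 181.1 vs reported 235.0 → residual 53.9 km
  ST05: calculated 179.4 vs reported 179.3 → residual 0.1 km
  ST06: calculated 206.3 vs reported 206.2 → residual 0.1 km
  ST07: calculated 252.6 vs reported 252.5 → residual 0.1 km
ST05, ST06, ST07 are mutually consistent (residuals ≈ 0); ST04 is off by 53.9 km.

ST04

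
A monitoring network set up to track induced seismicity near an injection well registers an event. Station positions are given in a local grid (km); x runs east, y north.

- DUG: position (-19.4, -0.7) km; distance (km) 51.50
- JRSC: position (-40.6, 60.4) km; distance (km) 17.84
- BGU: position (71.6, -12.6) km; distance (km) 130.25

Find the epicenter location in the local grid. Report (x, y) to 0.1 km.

x ≈ -46.0 km, y ≈ 43.4 km

Circle about each station: (x + 19.4)² + (y + 0.7)² = 51.50²; (x + 40.6)² + (y − 60.4)² = 17.84²; (x − 71.6)² + (y + 12.6)² = 130.25².
Subtracting the DUG equation from the JRSC and BGU equations removes the quadratic terms:
-42.4 x + 122.2 y = 7253.65
182.0 x − 23.8 y = -9404.34
Solving the 2×2 system: x ≈ -46.0, y ≈ 43.4 km.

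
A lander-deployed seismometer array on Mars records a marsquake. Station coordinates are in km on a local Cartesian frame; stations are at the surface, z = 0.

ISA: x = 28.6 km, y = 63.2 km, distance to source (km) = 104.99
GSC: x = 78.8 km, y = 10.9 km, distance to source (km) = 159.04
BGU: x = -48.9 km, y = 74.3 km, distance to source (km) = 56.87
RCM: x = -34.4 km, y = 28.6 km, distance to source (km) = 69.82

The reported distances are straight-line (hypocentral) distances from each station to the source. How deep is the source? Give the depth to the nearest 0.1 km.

z ≈ 54.4 km

Each station gives a sphere (x−x_i)² + (y−y_i)² + z² = d_i² (stations at z=0).
Subtracting the ISA sphere from GSC and BGU: z² cancels, leaving linear equations in x and y:
100.4 x − 104.6 y = -12754.77
-155.0 x + 22.2 y = 10888.20
Solving: x ≈ -61.194, y ≈ 63.201 km (keep extra digits for the depth step; rounded: -61.2, 63.2).
Then from the ISA sphere: z² = 104.99² − (x − 28.6)² − (y − 63.2)² with x = -61.194, y = 63.201, so z ≈ 54.405 ≈ 54.4 km.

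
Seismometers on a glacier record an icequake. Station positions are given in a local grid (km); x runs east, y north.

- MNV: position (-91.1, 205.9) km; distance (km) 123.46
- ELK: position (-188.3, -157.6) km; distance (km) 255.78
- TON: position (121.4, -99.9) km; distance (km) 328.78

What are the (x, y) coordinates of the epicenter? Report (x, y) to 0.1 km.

Circle about each station: (x + 91.1)² + (y − 205.9)² = 123.46²; (x + 188.3)² + (y + 157.6)² = 255.78²; (x − 121.4)² + (y + 99.9)² = 328.78².
Subtracting pairs of circle equations eliminates x²+y² and gives linear equations (the radical axes):
-194.4 x − 727.0 y = -40580.41
425.0 x − 611.6 y = -118829.97
Solving the 2×2 system: x ≈ -143.9, y ≈ 94.3 km.
Check against MNV (with the unrounded x, y): √((x + 91.1)²+(y − 205.9)²) = 123.46 ≈ 123.46 km. ✓

x ≈ -143.9 km, y ≈ 94.3 km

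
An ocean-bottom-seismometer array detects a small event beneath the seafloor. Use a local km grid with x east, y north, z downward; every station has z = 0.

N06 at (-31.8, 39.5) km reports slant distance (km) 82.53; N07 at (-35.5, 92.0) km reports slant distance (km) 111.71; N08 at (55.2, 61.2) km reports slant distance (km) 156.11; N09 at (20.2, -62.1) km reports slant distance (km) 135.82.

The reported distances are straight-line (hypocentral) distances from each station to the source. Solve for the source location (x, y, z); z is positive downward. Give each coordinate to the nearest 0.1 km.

Each station gives a sphere (x−x_i)² + (y−y_i)² + z² = d_i² (stations at z=0).
Subtracting the N06 sphere from N07 and N08: z² cancels, leaving linear equations in x and y:
-7.4 x + 105.0 y = 1484.84
174.0 x + 43.4 y = -13338.14
Solving: x ≈ -78.798, y ≈ 8.588 km (keep extra digits for the depth step; rounded: -78.8, 8.6).
Then from the N06 sphere: z² = 82.53² − (x + 31.8)² − (y − 39.5)² with x = -78.798, y = 8.588, so z ≈ 60.389 ≈ 60.4 km.

x ≈ -78.8 km, y ≈ 8.6 km, depth ≈ 60.4 km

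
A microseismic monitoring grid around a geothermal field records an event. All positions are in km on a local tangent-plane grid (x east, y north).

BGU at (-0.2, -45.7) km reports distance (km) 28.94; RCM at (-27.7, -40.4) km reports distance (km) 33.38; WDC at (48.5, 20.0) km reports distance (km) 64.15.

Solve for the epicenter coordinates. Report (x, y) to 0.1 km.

Circle about each station: (x + 0.2)² + (y + 45.7)² = 28.94²; (x + 27.7)² + (y + 40.4)² = 33.38²; (x − 48.5)² + (y − 20.0)² = 64.15².
Subtracting pairs of circle equations eliminates x²+y² and gives linear equations (the radical axes):
-55.0 x + 10.6 y = 34.22
97.4 x + 131.4 y = -2613.98
Solving the 2×2 system: x ≈ -3.9, y ≈ -17.0 km.
Check against BGU (with the unrounded x, y): √((x + 0.2)²+(y + 45.7)²) = 28.93 ≈ 28.94 km. ✓

(-3.9, -17.0)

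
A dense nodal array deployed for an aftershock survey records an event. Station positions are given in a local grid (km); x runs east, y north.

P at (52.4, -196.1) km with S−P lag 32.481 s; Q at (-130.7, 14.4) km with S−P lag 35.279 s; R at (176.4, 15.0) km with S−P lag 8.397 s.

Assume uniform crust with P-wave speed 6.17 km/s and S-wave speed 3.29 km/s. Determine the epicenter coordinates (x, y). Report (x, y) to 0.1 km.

x ≈ 117.8 km, y ≈ 23.3 km

Distance from S−P lag: d = Δt · v_P v_S / (v_P − v_S) = Δt · (6.17·3.29)/(6.17−3.29) ≈ 7.0484·Δt.
So d_P = 228.94, d_Q = 248.66, d_R = 59.19 km.
Circle about each station: (x − 52.4)² + (y + 196.1)² = 228.94²; (x + 130.7)² + (y − 14.4)² = 248.66²; (x − 176.4)² + (y − 15.0)² = 59.19².
Subtracting the P equation from the Q and R equations removes the quadratic terms:
-366.2 x + 421.0 y = -33329.39
248.0 x + 422.2 y = 39051.06
Solving the 2×2 system: x ≈ 117.8, y ≈ 23.3 km.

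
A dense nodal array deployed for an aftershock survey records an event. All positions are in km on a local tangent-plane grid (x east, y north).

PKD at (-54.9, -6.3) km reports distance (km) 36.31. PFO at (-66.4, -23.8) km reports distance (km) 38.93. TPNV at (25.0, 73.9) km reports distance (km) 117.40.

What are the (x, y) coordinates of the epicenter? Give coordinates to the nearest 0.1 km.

Circle about each station: (x + 54.9)² + (y + 6.3)² = 36.31²; (x + 66.4)² + (y + 23.8)² = 38.93²; (x − 25.0)² + (y − 73.9)² = 117.40².
Subtracting pairs of circle equations eliminates x²+y² and gives linear equations (the radical axes):
-23.0 x − 35.0 y = 1724.57
159.8 x + 160.4 y = -9431.83
Solving the 2×2 system: x ≈ -28.1, y ≈ -30.8 km.

-28.1 km east, -30.8 km north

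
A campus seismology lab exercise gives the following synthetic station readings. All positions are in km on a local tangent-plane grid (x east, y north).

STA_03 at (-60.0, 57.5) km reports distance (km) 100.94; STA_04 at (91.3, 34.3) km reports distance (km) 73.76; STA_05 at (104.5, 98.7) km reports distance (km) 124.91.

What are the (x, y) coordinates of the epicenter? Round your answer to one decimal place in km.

Circle about each station: (x + 60.0)² + (y − 57.5)² = 100.94²; (x − 91.3)² + (y − 34.3)² = 73.76²; (x − 104.5)² + (y − 98.7)² = 124.91².
Subtracting pairs of circle equations eliminates x²+y² and gives linear equations (the radical axes):
302.6 x − 46.4 y = 7354.28
329.0 x + 82.4 y = 8342.07
Solving the 2×2 system: x ≈ 24.7, y ≈ 2.6 km.
Check against STA_03 (with the unrounded x, y): √((x + 60.0)²+(y − 57.5)²) = 100.94 ≈ 100.94 km. ✓

(24.7, 2.6)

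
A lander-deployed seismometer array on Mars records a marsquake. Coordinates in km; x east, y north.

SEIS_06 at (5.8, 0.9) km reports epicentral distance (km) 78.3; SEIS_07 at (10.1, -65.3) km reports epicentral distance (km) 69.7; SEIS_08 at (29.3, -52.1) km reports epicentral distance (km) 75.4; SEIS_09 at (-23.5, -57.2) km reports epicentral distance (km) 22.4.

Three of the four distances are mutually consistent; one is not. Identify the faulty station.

Solve using three stations at a time. Using SEIS_06, SEIS_08, SEIS_09 (subtract circle equations pairwise → linear system) gives (x, y) ≈ (-45.9, -57.9).
Distances from that point to each station vs reported:
  SEIS_06: calculated 78.3 vs reported 78.3 → residual 0.0 km
  SEIS_07: calculated 56.5 vs reported 69.7 → residual 13.2 km
  SEIS_08: calculated 75.4 vs reported 75.4 → residual 0.0 km
  SEIS_09: calculated 22.4 vs reported 22.4 → residual 0.0 km
SEIS_06, SEIS_08, SEIS_09 are mutually consistent (residuals ≈ 0); SEIS_07 is off by 13.2 km.

SEIS_07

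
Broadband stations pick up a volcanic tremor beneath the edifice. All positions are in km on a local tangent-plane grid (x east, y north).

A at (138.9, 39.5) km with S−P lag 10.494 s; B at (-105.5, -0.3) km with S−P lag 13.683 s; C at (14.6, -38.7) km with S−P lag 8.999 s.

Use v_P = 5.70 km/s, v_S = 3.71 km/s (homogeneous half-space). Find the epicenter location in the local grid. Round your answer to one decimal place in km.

28.6 km east, 55.9 km north

Distance from S−P lag: d = Δt · v_P v_S / (v_P − v_S) = Δt · (5.70·3.71)/(5.70−3.71) ≈ 10.6266·Δt.
So d_A = 111.52, d_B = 145.40, d_C = 95.63 km.
Circle about each station: (x − 138.9)² + (y − 39.5)² = 111.52²; (x + 105.5)² + (y + 0.3)² = 145.40²; (x − 14.6)² + (y + 38.7)² = 95.63².
Subtracting the A equation from the B and C equations removes the quadratic terms:
-488.8 x − 79.6 y = -18427.57
-248.6 x − 156.4 y = -15851.00
Solving the 2×2 system: x ≈ 28.6, y ≈ 55.9 km.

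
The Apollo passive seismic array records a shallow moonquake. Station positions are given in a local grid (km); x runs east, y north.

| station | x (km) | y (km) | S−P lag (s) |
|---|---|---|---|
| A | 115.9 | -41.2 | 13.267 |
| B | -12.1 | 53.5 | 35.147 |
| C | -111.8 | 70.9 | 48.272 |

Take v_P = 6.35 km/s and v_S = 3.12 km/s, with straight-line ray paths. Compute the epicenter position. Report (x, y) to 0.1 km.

(112.4, -122.5)

Distance from S−P lag: d = Δt · v_P v_S / (v_P − v_S) = Δt · (6.35·3.12)/(6.35−3.12) ≈ 6.1337·Δt.
So d_A = 81.38, d_B = 215.58, d_C = 296.09 km.
Circle about each station: (x − 115.9)² + (y + 41.2)² = 81.38²; (x + 12.1)² + (y − 53.5)² = 215.58²; (x + 111.8)² + (y − 70.9)² = 296.09².
Subtracting the A equation from the B and C equations removes the quadratic terms:
-256.0 x + 189.4 y = -51973.62
-455.4 x + 224.2 y = -78650.78
Solving the 2×2 system: x ≈ 112.4, y ≈ -122.5 km.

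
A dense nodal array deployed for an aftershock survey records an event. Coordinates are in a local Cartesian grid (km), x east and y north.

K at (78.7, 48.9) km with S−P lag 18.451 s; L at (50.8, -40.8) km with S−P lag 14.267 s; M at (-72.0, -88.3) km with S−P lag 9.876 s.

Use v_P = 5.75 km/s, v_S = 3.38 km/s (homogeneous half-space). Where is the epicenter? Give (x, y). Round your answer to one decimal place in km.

x ≈ -61.5 km, y ≈ -8.0 km

Distance from S−P lag: d = Δt · v_P v_S / (v_P − v_S) = Δt · (5.75·3.38)/(5.75−3.38) ≈ 8.2004·Δt.
So d_K = 151.31, d_L = 117.00, d_M = 80.99 km.
Circle about each station: (x − 78.7)² + (y − 48.9)² = 151.31²; (x − 50.8)² + (y + 40.8)² = 117.00²; (x + 72.0)² + (y + 88.3)² = 80.99².
Subtracting the K equation from the L and M equations removes the quadratic terms:
-55.8 x − 179.4 y = 4866.10
-301.4 x − 274.4 y = 20731.33
Solving the 2×2 system: x ≈ -61.5, y ≈ -8.0 km.
Check against K (with the unrounded x, y): √((x − 78.7)²+(y − 48.9)²) = 151.31 ≈ 151.31 km. ✓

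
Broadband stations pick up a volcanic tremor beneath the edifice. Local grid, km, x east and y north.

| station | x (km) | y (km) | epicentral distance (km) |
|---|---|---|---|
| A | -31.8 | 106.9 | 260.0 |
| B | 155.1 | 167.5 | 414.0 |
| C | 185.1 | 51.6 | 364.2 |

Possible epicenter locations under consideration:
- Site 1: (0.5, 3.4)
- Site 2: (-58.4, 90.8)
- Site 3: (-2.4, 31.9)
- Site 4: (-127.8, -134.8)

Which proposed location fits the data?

For each candidate, compare |candidate − station| to the reported distance:
Site 1: residuals A 151.6, B 188.5, C 173.4 → max 188.5 km
Site 2: residuals A 228.9, B 187.1, C 117.6 → max 228.9 km
Site 3: residuals A 179.4, B 206.2, C 175.7 → max 206.2 km
Site 4: residuals A 0.1, B 0.0, C 0.0 → max 0.1 km
Only Site 4 has all residuals ≈ 0.

Site 4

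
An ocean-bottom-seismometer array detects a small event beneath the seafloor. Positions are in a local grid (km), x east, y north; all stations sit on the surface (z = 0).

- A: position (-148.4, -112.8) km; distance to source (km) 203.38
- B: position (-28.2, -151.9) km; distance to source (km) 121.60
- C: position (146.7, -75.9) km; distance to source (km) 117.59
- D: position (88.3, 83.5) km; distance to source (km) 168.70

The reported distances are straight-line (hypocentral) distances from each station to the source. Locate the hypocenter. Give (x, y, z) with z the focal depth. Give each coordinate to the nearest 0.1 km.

(42.7, -69.5, 54.5)

Each station gives a sphere (x−x_i)² + (y−y_i)² + z² = d_i² (stations at z=0).
Subtracting the A sphere from B and C: z² cancels, leaving linear equations in x and y:
240.4 x − 78.2 y = 15699.31
590.2 x + 73.8 y = 20071.32
Solving: x ≈ 42.698, y ≈ -69.498 km (keep extra digits for the depth step; rounded: 42.7, -69.5).
Then from the A sphere: z² = 203.38² − (x + 148.4)² − (y + 112.8)² with x = 42.698, y = -69.498, so z ≈ 54.497 ≈ 54.5 km.
Check against D (with the unrounded solution): distance 168.69 ≈ 168.70 km. ✓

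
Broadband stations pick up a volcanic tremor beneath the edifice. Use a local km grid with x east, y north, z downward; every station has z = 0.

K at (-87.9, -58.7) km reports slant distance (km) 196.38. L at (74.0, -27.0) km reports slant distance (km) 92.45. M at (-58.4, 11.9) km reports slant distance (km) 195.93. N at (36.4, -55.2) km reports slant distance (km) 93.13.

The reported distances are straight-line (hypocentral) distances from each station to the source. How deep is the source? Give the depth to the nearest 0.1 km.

Each station gives a sphere (x−x_i)² + (y−y_i)² + z² = d_i² (stations at z=0).
Subtracting the K sphere from L and M: z² cancels, leaving linear equations in x and y:
323.8 x + 63.4 y = 25051.00
59.0 x + 141.2 y = -7443.39
Solving: x ≈ 95.501, y ≈ -92.620 km (keep extra digits for the depth step; rounded: 95.5, -92.6).
Then from the K sphere: z² = 196.38² − (x + 87.9)² − (y + 58.7)² with x = 95.501, y = -92.620, so z ≈ 61.470 ≈ 61.5 km.
Check against N (with the unrounded solution): distance 93.12 ≈ 93.13 km. ✓

depth ≈ 61.5 km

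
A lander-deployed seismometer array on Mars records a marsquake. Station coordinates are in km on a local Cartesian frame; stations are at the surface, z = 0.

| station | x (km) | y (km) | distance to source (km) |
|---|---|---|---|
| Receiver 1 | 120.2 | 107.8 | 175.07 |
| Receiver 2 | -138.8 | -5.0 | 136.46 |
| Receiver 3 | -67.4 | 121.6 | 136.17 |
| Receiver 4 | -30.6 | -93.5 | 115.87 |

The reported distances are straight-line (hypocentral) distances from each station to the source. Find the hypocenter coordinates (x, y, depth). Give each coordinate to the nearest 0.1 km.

Each station gives a sphere (x−x_i)² + (y−y_i)² + z² = d_i² (stations at z=0).
Subtracting the Receiver 1 sphere from Receiver 2 and Receiver 3: z² cancels, leaving linear equations in x and y:
-518.0 x − 225.6 y = 5249.73
-375.2 x + 27.6 y = 5367.68
Solving: x ≈ -13.703, y ≈ 8.194 km (keep extra digits for the depth step; rounded: -13.7, 8.2).
Then from the Receiver 1 sphere: z² = 175.07² − (x − 120.2)² − (y − 107.8)² with x = -13.703, y = 8.194, so z ≈ 52.897 ≈ 52.9 km.
Check against Receiver 4 (with the unrounded solution): distance 115.87 ≈ 115.87 km. ✓

(-13.7, 8.2, 52.9)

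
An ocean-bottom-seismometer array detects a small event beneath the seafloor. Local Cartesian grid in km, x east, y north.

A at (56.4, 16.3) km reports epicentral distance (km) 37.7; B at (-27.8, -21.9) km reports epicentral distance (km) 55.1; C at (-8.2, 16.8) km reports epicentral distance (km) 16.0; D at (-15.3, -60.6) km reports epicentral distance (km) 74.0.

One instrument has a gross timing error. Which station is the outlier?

C

Solve using three stations at a time. Using A, B, D (subtract circle equations pairwise → linear system) gives (x, y) ≈ (20.8, 4.0).
Distances from that point to each station vs reported:
  A: calculated 37.7 vs reported 37.7 → residual 0.0 km
  B: calculated 55.1 vs reported 55.1 → residual 0.0 km
  C: calculated 31.7 vs reported 16.0 → residual 15.7 km
  D: calculated 74.0 vs reported 74.0 → residual 0.0 km
A, B, D are mutually consistent (residuals ≈ 0); C is off by 15.7 km.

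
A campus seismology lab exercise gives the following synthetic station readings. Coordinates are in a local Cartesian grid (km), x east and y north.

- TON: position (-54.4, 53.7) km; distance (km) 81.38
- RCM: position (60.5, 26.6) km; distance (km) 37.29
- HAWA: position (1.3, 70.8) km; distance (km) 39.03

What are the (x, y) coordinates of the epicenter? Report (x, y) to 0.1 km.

Circle about each station: (x + 54.4)² + (y − 53.7)² = 81.38²; (x − 60.5)² + (y − 26.6)² = 37.29²; (x − 1.3)² + (y − 70.8)² = 39.03².
Subtracting the TON equation from the RCM and HAWA equations removes the quadratic terms:
229.8 x − 54.2 y = 3756.92
111.4 x + 34.2 y = 4270.64
Solving the 2×2 system: x ≈ 25.9, y ≈ 40.5 km.
Check against TON (with the unrounded x, y): √((x + 54.4)²+(y − 53.7)²) = 81.38 ≈ 81.38 km. ✓

(25.9, 40.5)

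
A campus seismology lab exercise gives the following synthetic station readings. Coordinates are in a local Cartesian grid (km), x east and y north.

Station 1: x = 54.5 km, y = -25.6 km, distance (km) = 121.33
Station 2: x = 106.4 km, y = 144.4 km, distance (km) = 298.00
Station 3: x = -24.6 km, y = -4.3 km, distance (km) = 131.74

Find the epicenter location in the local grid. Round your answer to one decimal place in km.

x ≈ -0.4 km, y ≈ -133.8 km

Circle about each station: (x − 54.5)² + (y + 25.6)² = 121.33²; (x − 106.4)² + (y − 144.4)² = 298.00²; (x + 24.6)² + (y + 4.3)² = 131.74².
Subtracting the Station 1 equation from the Station 2 and Station 3 equations removes the quadratic terms:
103.8 x + 340.0 y = -45536.32
-158.2 x + 42.6 y = -5636.42
Solving the 2×2 system: x ≈ -0.4, y ≈ -133.8 km.
Check against Station 1 (with the unrounded x, y): √((x − 54.5)²+(y + 25.6)²) = 121.34 ≈ 121.33 km. ✓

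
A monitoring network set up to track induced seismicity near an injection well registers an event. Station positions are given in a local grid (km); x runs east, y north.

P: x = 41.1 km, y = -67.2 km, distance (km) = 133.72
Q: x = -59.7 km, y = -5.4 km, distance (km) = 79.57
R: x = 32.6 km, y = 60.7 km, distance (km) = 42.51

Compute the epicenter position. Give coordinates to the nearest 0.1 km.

Circle about each station: (x − 41.1)² + (y + 67.2)² = 133.72²; (x + 59.7)² + (y + 5.4)² = 79.57²; (x − 32.6)² + (y − 60.7)² = 42.51².
Subtracting pairs of circle equations eliminates x²+y² and gives linear equations (the radical axes):
-201.6 x + 123.6 y = 8937.85
-17.0 x + 255.8 y = 14616.14
Solving the 2×2 system: x ≈ -9.7, y ≈ 56.5 km.
Check against P (with the unrounded x, y): √((x − 41.1)²+(y + 67.2)²) = 133.72 ≈ 133.72 km. ✓

-9.7 km east, 56.5 km north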